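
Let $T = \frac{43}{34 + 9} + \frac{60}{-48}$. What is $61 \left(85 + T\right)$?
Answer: $\frac{20679}{4} \approx 5169.8$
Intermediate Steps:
$T = - \frac{1}{4}$ ($T = \frac{43}{43} + 60 \left(- \frac{1}{48}\right) = 43 \cdot \frac{1}{43} - \frac{5}{4} = 1 - \frac{5}{4} = - \frac{1}{4} \approx -0.25$)
$61 \left(85 + T\right) = 61 \left(85 - \frac{1}{4}\right) = 61 \cdot \frac{339}{4} = \frac{20679}{4}$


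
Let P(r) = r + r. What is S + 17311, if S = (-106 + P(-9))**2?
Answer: 32687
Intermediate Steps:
P(r) = 2*r
S = 15376 (S = (-106 + 2*(-9))**2 = (-106 - 18)**2 = (-124)**2 = 15376)
S + 17311 = 15376 + 17311 = 32687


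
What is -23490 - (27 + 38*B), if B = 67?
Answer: -26063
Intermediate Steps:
-23490 - (27 + 38*B) = -23490 - (27 + 38*67) = -23490 - (27 + 2546) = -23490 - 1*2573 = -23490 - 2573 = -26063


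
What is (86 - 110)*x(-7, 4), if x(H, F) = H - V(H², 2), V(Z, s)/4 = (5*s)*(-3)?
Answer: -2712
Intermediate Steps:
V(Z, s) = -60*s (V(Z, s) = 4*((5*s)*(-3)) = 4*(-15*s) = -60*s)
x(H, F) = 120 + H (x(H, F) = H - (-60)*2 = H - 1*(-120) = H + 120 = 120 + H)
(86 - 110)*x(-7, 4) = (86 - 110)*(120 - 7) = -24*113 = -2712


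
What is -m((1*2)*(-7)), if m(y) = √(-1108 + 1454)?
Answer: -√346 ≈ -18.601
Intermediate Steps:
m(y) = √346
-m((1*2)*(-7)) = -√346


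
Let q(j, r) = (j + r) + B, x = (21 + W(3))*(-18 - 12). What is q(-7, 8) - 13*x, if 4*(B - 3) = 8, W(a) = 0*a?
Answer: 8196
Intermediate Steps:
W(a) = 0
B = 5 (B = 3 + (¼)*8 = 3 + 2 = 5)
x = -630 (x = (21 + 0)*(-18 - 12) = 21*(-30) = -630)
q(j, r) = 5 + j + r (q(j, r) = (j + r) + 5 = 5 + j + r)
q(-7, 8) - 13*x = (5 - 7 + 8) - 13*(-630) = 6 + 8190 = 8196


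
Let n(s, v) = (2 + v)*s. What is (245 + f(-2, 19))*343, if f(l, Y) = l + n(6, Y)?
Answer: 126567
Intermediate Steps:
n(s, v) = s*(2 + v)
f(l, Y) = 12 + l + 6*Y (f(l, Y) = l + 6*(2 + Y) = l + (12 + 6*Y) = 12 + l + 6*Y)
(245 + f(-2, 19))*343 = (245 + (12 - 2 + 6*19))*343 = (245 + (12 - 2 + 114))*343 = (245 + 124)*343 = 369*343 = 126567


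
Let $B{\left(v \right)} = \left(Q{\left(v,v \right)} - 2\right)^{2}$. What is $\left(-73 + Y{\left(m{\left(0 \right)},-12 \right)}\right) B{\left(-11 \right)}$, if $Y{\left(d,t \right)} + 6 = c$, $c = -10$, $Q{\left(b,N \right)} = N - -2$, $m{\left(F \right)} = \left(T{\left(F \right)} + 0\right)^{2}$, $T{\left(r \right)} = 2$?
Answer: $-10769$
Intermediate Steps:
$m{\left(F \right)} = 4$ ($m{\left(F \right)} = \left(2 + 0\right)^{2} = 2^{2} = 4$)
$Q{\left(b,N \right)} = 2 + N$ ($Q{\left(b,N \right)} = N + 2 = 2 + N$)
$Y{\left(d,t \right)} = -16$ ($Y{\left(d,t \right)} = -6 - 10 = -16$)
$B{\left(v \right)} = v^{2}$ ($B{\left(v \right)} = \left(\left(2 + v\right) - 2\right)^{2} = v^{2}$)
$\left(-73 + Y{\left(m{\left(0 \right)},-12 \right)}\right) B{\left(-11 \right)} = \left(-73 - 16\right) \left(-11\right)^{2} = \left(-89\right) 121 = -10769$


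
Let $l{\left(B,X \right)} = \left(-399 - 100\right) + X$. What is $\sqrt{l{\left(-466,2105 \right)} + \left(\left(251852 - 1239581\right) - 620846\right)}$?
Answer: $i \sqrt{1606969} \approx 1267.7 i$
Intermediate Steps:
$l{\left(B,X \right)} = -499 + X$
$\sqrt{l{\left(-466,2105 \right)} + \left(\left(251852 - 1239581\right) - 620846\right)} = \sqrt{\left(-499 + 2105\right) + \left(\left(251852 - 1239581\right) - 620846\right)} = \sqrt{1606 - 1608575} = \sqrt{-1606969} = i \sqrt{1606969}$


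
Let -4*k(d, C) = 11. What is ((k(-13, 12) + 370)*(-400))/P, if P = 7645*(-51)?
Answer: 29380/77979 ≈ 0.37677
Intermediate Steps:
k(d, C) = -11/4 (k(d, C) = -¼*11 = -11/4)
P = -389895
((k(-13, 12) + 370)*(-400))/P = ((-11/4 + 370)*(-400))/(-389895) = ((1469/4)*(-400))*(-1/389895) = -146900*(-1/389895) = 29380/77979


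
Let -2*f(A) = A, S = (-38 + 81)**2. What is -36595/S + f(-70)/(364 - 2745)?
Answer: -87197410/4402469 ≈ -19.806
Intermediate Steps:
S = 1849 (S = 43**2 = 1849)
f(A) = -A/2
-36595/S + f(-70)/(364 - 2745) = -36595/1849 + (-1/2*(-70))/(364 - 2745) = -36595*1/1849 + 35/(-2381) = -36595/1849 + 35*(-1/2381) = -36595/1849 - 35/2381 = -87197410/4402469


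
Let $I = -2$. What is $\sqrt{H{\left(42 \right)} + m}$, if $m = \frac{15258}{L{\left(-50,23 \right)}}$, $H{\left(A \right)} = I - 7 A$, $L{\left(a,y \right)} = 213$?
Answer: $\frac{3 i \sqrt{125670}}{71} \approx 14.979 i$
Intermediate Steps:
$H{\left(A \right)} = -2 - 7 A$
$m = \frac{5086}{71}$ ($m = \frac{15258}{213} = 15258 \cdot \frac{1}{213} = \frac{5086}{71} \approx 71.634$)
$\sqrt{H{\left(42 \right)} + m} = \sqrt{\left(-2 - 294\right) + \frac{5086}{71}} = \sqrt{-296 + \frac{5086}{71}} = \sqrt{- \frac{15930}{71}} = \frac{3 i \sqrt{125670}}{71}$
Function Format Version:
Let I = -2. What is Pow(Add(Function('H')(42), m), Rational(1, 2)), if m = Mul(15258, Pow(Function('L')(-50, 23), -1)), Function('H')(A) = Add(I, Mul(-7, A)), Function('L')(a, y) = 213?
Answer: Mul(Rational(3, 71), I, Pow(125670, Rational(1, 2))) ≈ Mul(14.979, I)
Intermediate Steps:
Function('H')(A) = Add(-2, Mul(-7, A))
m = Rational(5086, 71) (m = Mul(15258, Pow(213, -1)) = Mul(15258, Rational(1, 213)) = Rational(5086, 71) ≈ 71.634)
Pow(Add(Function('H')(42), m), Rational(1, 2)) = Pow(Add(Add(-2, Mul(-7, 42)), Rational(5086, 71)), Rational(1, 2)) = Pow(Add(Add(-2, -294), Rational(5086, 71)), Rational(1, 2)) = Pow(Add(-296, Rational(5086, 71)), Rational(1, 2)) = Pow(Rational(-15930, 71), Rational(1, 2)) = Mul(Rational(3, 71), I, Pow(125670, Rational(1, 2)))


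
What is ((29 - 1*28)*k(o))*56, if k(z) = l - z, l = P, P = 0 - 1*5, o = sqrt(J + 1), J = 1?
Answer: -280 - 56*sqrt(2) ≈ -359.20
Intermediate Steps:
o = sqrt(2) (o = sqrt(1 + 1) = sqrt(2) ≈ 1.4142)
P = -5 (P = 0 - 5 = -5)
l = -5
k(z) = -5 - z
((29 - 1*28)*k(o))*56 = ((29 - 1*28)*(-5 - sqrt(2)))*56 = ((29 - 28)*(-5 - sqrt(2)))*56 = (1*(-5 - sqrt(2)))*56 = (-5 - sqrt(2))*56 = -280 - 56*sqrt(2)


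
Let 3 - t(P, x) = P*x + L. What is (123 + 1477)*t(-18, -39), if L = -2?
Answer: -1115200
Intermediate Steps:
t(P, x) = 5 - P*x (t(P, x) = 3 - (P*x - 2) = 3 - (-2 + P*x) = 3 + (2 - P*x) = 5 - P*x)
(123 + 1477)*t(-18, -39) = (123 + 1477)*(5 - 1*(-18)*(-39)) = 1600*(5 - 702) = 1600*(-697) = -1115200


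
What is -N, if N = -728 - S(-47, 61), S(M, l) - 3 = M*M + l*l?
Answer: 6661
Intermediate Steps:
S(M, l) = 3 + M**2 + l**2 (S(M, l) = 3 + (M*M + l*l) = 3 + (M**2 + l**2) = 3 + M**2 + l**2)
N = -6661 (N = -728 - (3 + (-47)**2 + 61**2) = -728 - (3 + 2209 + 3721) = -728 - 1*5933 = -728 - 5933 = -6661)
-N = -1*(-6661) = 6661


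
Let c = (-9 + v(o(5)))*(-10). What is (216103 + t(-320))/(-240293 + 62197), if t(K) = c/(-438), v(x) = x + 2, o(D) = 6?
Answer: -5915819/4875378 ≈ -1.2134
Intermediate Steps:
v(x) = 2 + x
c = 10 (c = (-9 + (2 + 6))*(-10) = (-9 + 8)*(-10) = -1*(-10) = 10)
t(K) = -5/219 (t(K) = 10/(-438) = 10*(-1/438) = -5/219)
(216103 + t(-320))/(-240293 + 62197) = (216103 - 5/219)/(-240293 + 62197) = (47326552/219)/(-178096) = (47326552/219)*(-1/178096) = -5915819/4875378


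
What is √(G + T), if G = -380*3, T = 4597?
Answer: √3457 ≈ 58.796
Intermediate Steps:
G = -1140
√(G + T) = √(-1140 + 4597) = √3457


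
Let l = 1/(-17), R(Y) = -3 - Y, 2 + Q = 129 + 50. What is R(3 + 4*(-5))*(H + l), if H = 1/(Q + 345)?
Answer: -3535/4437 ≈ -0.79671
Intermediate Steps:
Q = 177 (Q = -2 + (129 + 50) = -2 + 179 = 177)
l = -1/17 ≈ -0.058824
H = 1/522 (H = 1/(177 + 345) = 1/522 ≈ 0.0019157)
R(3 + 4*(-5))*(H + l) = (-3 - (3 + 4*(-5)))*(1/522 - 1/17) = (-3 - (3 - 20))*(-505/8874) = (-3 - 1*(-17))*(-505/8874) = (-3 + 17)*(-505/8874) = 14*(-505/8874) = -3535/4437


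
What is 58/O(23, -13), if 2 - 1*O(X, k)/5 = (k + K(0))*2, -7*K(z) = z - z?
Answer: 29/70 ≈ 0.41429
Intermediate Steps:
K(z) = 0 (K(z) = -(z - z)/7 = -⅐*0 = 0)
O(X, k) = 10 - 10*k (O(X, k) = 10 - 5*(k + 0)*2 = 10 - 5*k*2 = 10 - 10*k)
58/O(23, -13) = 58/(10 - 10*(-13)) = 58/(10 + 130) = 58/140 = 58*(1/140) = 29/70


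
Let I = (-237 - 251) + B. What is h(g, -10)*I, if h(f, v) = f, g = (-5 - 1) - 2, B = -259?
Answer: 5976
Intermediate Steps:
g = -8 (g = -6 - 2 = -8)
I = -747 (I = (-237 - 251) - 259 = -488 - 259 = -747)
h(g, -10)*I = -8*(-747) = 5976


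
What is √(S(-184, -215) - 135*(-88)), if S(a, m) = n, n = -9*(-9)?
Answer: 3*√1329 ≈ 109.37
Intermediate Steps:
n = 81
S(a, m) = 81
√(S(-184, -215) - 135*(-88)) = √(81 - 135*(-88)) = √(81 + 11880) = √11961 = 3*√1329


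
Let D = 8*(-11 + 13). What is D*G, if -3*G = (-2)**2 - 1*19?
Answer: 80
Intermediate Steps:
D = 16 (D = 8*2 = 16)
G = 5 (G = -((-2)**2 - 1*19)/3 = -(4 - 19)/3 = -1/3*(-15) = 5)
D*G = 16*5 = 80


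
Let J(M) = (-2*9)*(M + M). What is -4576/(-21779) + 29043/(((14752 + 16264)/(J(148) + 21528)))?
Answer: 1280885922577/84437183 ≈ 15170.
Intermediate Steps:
J(M) = -36*M
-4576/(-21779) + 29043/(((14752 + 16264)/(J(148) + 21528))) = -4576/(-21779) + 29043/(((14752 + 16264)/(-36*148 + 21528))) = -4576*(-1/21779) + 29043/((31016/(-5328 + 21528))) = 4576/21779 + 29043/((31016/16200)) = 4576/21779 + 29043/((31016*(1/16200))) = 4576/21779 + 29043/(3877/2025) = 4576/21779 + 29043*(2025/3877) = 4576/21779 + 58812075/3877 = 1280885922577/84437183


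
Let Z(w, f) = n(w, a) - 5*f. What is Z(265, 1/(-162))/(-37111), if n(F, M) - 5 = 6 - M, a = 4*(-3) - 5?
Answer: -4541/6011982 ≈ -0.00075532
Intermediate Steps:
a = -17 (a = -12 - 5 = -17)
n(F, M) = 11 - M (n(F, M) = 5 + (6 - M) = 11 - M)
Z(w, f) = 28 - 5*f (Z(w, f) = (11 - 1*(-17)) - 5*f = (11 + 17) - 5*f = 28 - 5*f)
Z(265, 1/(-162))/(-37111) = (28 - 5/(-162))/(-37111) = (28 - 5*(-1/162))*(-1/37111) = (28 + 5/162)*(-1/37111) = (4541/162)*(-1/37111) = -4541/6011982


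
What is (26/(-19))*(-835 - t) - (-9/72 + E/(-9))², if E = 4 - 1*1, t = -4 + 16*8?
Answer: 14359685/10944 ≈ 1312.1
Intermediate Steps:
t = 124 (t = -4 + 128 = 124)
E = 3 (E = 4 - 1 = 3)
(26/(-19))*(-835 - t) - (-9/72 + E/(-9))² = (26/(-19))*(-835 - 1*124) - (-9/72 + 3/(-9))² = (26*(-1/19))*(-835 - 124) - (-9*1/72 + 3*(-⅑))² = -26/19*(-959) - (-⅛ - ⅓)² = 24934/19 - (-11/24)² = 24934/19 - 1*121/576 = 24934/19 - 121/576 = 14359685/10944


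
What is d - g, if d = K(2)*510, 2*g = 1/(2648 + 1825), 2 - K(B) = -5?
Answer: 31937219/8946 ≈ 3570.0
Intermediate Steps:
K(B) = 7 (K(B) = 2 - 1*(-5) = 2 + 5 = 7)
g = 1/8946 (g = 1/(2*(2648 + 1825)) = (½)/4473 = (½)*(1/4473) = 1/8946 ≈ 0.00011178)
d = 3570 (d = 7*510 = 3570)
d - g = 3570 - 1*1/8946 = 3570 - 1/8946 = 31937219/8946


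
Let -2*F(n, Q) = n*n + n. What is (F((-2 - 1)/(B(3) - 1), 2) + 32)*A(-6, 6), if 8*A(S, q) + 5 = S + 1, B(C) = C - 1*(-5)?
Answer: -3935/98 ≈ -40.153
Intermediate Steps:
B(C) = 5 + C (B(C) = C + 5 = 5 + C)
F(n, Q) = -n/2 - n²/2 (F(n, Q) = -(n*n + n)/2 = -(n² + n)/2 = -(n + n²)/2 = -n/2 - n²/2)
A(S, q) = -½ + S/8 (A(S, q) = -5/8 + (S + 1)/8 = -5/8 + (1 + S)/8 = -5/8 + (⅛ + S/8) = -½ + S/8)
(F((-2 - 1)/(B(3) - 1), 2) + 32)*A(-6, 6) = (-(-2 - 1)/((5 + 3) - 1)*(1 + (-2 - 1)/((5 + 3) - 1))/2 + 32)*(-½ + (⅛)*(-6)) = (-(-3/(8 - 1))*(1 - 3/(8 - 1))/2 + 32)*(-½ - ¾) = (-(-3/7)*(1 - 3/7)/2 + 32)*(-5/4) = (-(-3*⅐)*(1 - 3*⅐)/2 + 32)*(-5/4) = (-½*(-3/7)*(1 - 3/7) + 32)*(-5/4) = (-½*(-3/7)*4/7 + 32)*(-5/4) = (6/49 + 32)*(-5/4) = (1574/49)*(-5/4) = -3935/98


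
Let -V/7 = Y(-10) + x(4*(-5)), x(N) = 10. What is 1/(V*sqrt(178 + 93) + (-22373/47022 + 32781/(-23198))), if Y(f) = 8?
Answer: 2866783698184899/6529760324841303904115 - 191230766118822654*sqrt(271)/6529760324841303904115 ≈ -0.00048167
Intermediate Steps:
V = -126 (V = -7*(8 + 10) = -7*18 = -126)
1/(V*sqrt(178 + 93) + (-22373/47022 + 32781/(-23198))) = 1/(-126*sqrt(178 + 93) + (-22373/47022 + 32781/(-23198))) = 1/(-126*sqrt(271) + (-22373*1/47022 + 32781*(-1/23198))) = 1/(-126*sqrt(271) + (-22373/47022 - 4683/3314)) = 1/(-126*sqrt(271) - 73587037/38957727) = 1/(-73587037/38957727 - 126*sqrt(271))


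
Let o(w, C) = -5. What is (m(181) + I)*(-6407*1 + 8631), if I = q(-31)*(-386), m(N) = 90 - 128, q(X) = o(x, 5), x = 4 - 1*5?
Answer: 4207808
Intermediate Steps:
x = -1 (x = 4 - 5 = -1)
q(X) = -5
m(N) = -38
I = 1930 (I = -5*(-386) = 1930)
(m(181) + I)*(-6407*1 + 8631) = (-38 + 1930)*(-6407*1 + 8631) = 1892*(-6407 + 8631) = 1892*2224 = 4207808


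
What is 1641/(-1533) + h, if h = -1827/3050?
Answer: -2601947/1558550 ≈ -1.6695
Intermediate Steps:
h = -1827/3050 (h = -1827*1/3050 = -1827/3050 ≈ -0.59902)
1641/(-1533) + h = 1641/(-1533) - 1827/3050 = 1641*(-1/1533) - 1827/3050 = -547/511 - 1827/3050 = -2601947/1558550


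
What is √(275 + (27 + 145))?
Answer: √447 ≈ 21.142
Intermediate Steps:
√(275 + (27 + 145)) = √(275 + 172) = √447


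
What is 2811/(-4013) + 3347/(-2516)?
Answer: -20503987/10096708 ≈ -2.0308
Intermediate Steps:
2811/(-4013) + 3347/(-2516) = 2811*(-1/4013) + 3347*(-1/2516) = -2811/4013 - 3347/2516 = -20503987/10096708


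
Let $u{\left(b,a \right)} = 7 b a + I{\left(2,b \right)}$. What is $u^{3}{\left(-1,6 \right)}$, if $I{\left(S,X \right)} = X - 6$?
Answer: $-117649$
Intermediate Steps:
$I{\left(S,X \right)} = -6 + X$ ($I{\left(S,X \right)} = X - 6 = -6 + X$)
$u{\left(b,a \right)} = -6 + b + 7 a b$ ($u{\left(b,a \right)} = 7 b a + \left(-6 + b\right) = 7 a b + \left(-6 + b\right) = -6 + b + 7 a b$)
$u^{3}{\left(-1,6 \right)} = \left(-6 - 1 + 7 \cdot 6 \left(-1\right)\right)^{3} = \left(-6 - 1 - 42\right)^{3} = \left(-49\right)^{3} = -117649$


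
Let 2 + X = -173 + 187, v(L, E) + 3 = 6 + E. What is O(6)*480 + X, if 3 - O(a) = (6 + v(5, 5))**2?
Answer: -92628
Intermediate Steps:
v(L, E) = 3 + E (v(L, E) = -3 + (6 + E) = 3 + E)
X = 12 (X = -2 + (-173 + 187) = -2 + 14 = 12)
O(a) = -193 (O(a) = 3 - (6 + (3 + 5))**2 = 3 - (6 + 8)**2 = 3 - 1*14**2 = 3 - 1*196 = 3 - 196 = -193)
O(6)*480 + X = -193*480 + 12 = -92640 + 12 = -92628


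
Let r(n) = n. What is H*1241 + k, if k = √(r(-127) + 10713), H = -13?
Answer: -16133 + √10586 ≈ -16030.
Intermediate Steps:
k = √10586 (k = √(-127 + 10713) = √10586 ≈ 102.89)
H*1241 + k = -13*1241 + √10586 = -16133 + √10586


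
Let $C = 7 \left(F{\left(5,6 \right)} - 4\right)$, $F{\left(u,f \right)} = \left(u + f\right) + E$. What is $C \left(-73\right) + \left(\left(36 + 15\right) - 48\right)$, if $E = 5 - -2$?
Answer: $-7151$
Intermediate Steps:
$E = 7$ ($E = 5 + 2 = 7$)
$F{\left(u,f \right)} = 7 + f + u$ ($F{\left(u,f \right)} = \left(u + f\right) + 7 = \left(f + u\right) + 7 = 7 + f + u$)
$C = 98$ ($C = 7 \left(\left(7 + 6 + 5\right) - 4\right) = 7 \left(18 - 4\right) = 7 \cdot 14 = 98$)
$C \left(-73\right) + \left(\left(36 + 15\right) - 48\right) = 98 \left(-73\right) + \left(\left(36 + 15\right) - 48\right) = -7154 + \left(51 - 48\right) = -7154 + 3 = -7151$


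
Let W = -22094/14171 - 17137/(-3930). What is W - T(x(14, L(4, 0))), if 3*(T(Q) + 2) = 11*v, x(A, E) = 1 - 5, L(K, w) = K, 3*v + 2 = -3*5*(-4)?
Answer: -11041629179/167076090 ≈ -66.087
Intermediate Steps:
v = 58/3 (v = -2/3 + (-3*5*(-4))/3 = -2/3 + (-15*(-4))/3 = -2/3 + (1/3)*60 = -2/3 + 20 = 58/3 ≈ 19.333)
x(A, E) = -4
T(Q) = 620/9 (T(Q) = -2 + (11*(58/3))/3 = -2 + (1/3)*(638/3) = -2 + 638/9 = 620/9)
W = 156019007/55692030 (W = -22094*1/14171 - 17137*(-1/3930) = -22094/14171 + 17137/3930 = 156019007/55692030 ≈ 2.8015)
W - T(x(14, L(4, 0))) = 156019007/55692030 - 1*620/9 = 156019007/55692030 - 620/9 = -11041629179/167076090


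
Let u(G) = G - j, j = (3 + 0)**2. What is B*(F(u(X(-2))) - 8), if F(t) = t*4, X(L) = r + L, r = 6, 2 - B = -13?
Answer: -420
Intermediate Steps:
B = 15 (B = 2 - 1*(-13) = 2 + 13 = 15)
j = 9 (j = 3**2 = 9)
X(L) = 6 + L
u(G) = -9 + G (u(G) = G - 1*9 = G - 9 = -9 + G)
F(t) = 4*t
B*(F(u(X(-2))) - 8) = 15*(4*(-9 + (6 - 2)) - 8) = 15*(4*(-9 + 4) - 8) = 15*(4*(-5) - 8) = 15*(-20 - 8) = 15*(-28) = -420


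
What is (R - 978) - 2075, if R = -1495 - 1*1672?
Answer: -6220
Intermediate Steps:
R = -3167 (R = -1495 - 1672 = -3167)
(R - 978) - 2075 = (-3167 - 978) - 2075 = -4145 - 2075 = -6220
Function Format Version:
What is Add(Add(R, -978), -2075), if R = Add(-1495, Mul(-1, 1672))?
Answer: -6220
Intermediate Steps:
R = -3167 (R = Add(-1495, -1672) = -3167)
Add(Add(R, -978), -2075) = Add(Add(-3167, -978), -2075) = Add(-4145, -2075) = -6220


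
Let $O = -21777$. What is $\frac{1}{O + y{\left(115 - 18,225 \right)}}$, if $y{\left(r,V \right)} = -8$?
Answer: $- \frac{1}{21785} \approx -4.5903 \cdot 10^{-5}$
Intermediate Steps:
$\frac{1}{O + y{\left(115 - 18,225 \right)}} = \frac{1}{-21777 - 8} = \frac{1}{-21785} = - \frac{1}{21785}$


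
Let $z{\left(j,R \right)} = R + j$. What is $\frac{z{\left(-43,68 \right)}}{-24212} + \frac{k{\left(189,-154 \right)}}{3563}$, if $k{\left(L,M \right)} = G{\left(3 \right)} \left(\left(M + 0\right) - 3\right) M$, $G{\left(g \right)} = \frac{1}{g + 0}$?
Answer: $\frac{83590073}{36971724} \approx 2.2609$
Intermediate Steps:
$G{\left(g \right)} = \frac{1}{g}$
$k{\left(L,M \right)} = M \left(-1 + \frac{M}{3}\right)$ ($k{\left(L,M \right)} = \frac{\left(M + 0\right) - 3}{3} M = \frac{M - 3}{3} M = \frac{-3 + M}{3} M = \left(-1 + \frac{M}{3}\right) M = M \left(-1 + \frac{M}{3}\right)$)
$\frac{z{\left(-43,68 \right)}}{-24212} + \frac{k{\left(189,-154 \right)}}{3563} = \frac{68 - 43}{-24212} + \frac{\frac{1}{3} \left(-154\right) \left(-3 - 154\right)}{3563} = 25 \left(- \frac{1}{24212}\right) + \frac{1}{3} \left(-154\right) \left(-157\right) \frac{1}{3563} = - \frac{25}{24212} + \frac{24178}{3} \cdot \frac{1}{3563} = - \frac{25}{24212} + \frac{3454}{1527} = \frac{83590073}{36971724}$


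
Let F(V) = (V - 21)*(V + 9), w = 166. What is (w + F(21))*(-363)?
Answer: -60258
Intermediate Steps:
F(V) = (-21 + V)*(9 + V)
(w + F(21))*(-363) = (166 + (-189 + 21**2 - 12*21))*(-363) = (166 + (-189 + 441 - 252))*(-363) = (166 + 0)*(-363) = 166*(-363) = -60258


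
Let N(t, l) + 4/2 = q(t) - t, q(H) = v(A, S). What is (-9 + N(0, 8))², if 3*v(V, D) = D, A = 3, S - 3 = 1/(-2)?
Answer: 3721/36 ≈ 103.36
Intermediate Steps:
S = 5/2 (S = 3 + 1/(-2) = 3 + 1*(-½) = 3 - ½ = 5/2 ≈ 2.5000)
v(V, D) = D/3
q(H) = ⅚ (q(H) = (⅓)*(5/2) = ⅚)
N(t, l) = -7/6 - t (N(t, l) = -2 + (⅚ - t) = -7/6 - t)
(-9 + N(0, 8))² = (-9 + (-7/6 - 1*0))² = (-9 + (-7/6 + 0))² = (-9 - 7/6)² = (-61/6)² = 3721/36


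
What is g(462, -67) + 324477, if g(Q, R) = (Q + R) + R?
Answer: 324805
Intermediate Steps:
g(Q, R) = Q + 2*R
g(462, -67) + 324477 = (462 + 2*(-67)) + 324477 = (462 - 134) + 324477 = 328 + 324477 = 324805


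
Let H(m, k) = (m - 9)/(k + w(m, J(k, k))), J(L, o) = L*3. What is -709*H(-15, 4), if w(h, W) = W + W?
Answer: 4254/7 ≈ 607.71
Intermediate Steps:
J(L, o) = 3*L
w(h, W) = 2*W
H(m, k) = (-9 + m)/(7*k) (H(m, k) = (m - 9)/(k + 2*(3*k)) = (-9 + m)/(k + 6*k) = (-9 + m)/((7*k)) = (-9 + m)*(1/(7*k)) = (-9 + m)/(7*k))
-709*H(-15, 4) = -709*(-9 - 15)/(7*4) = -709*(-24)/(7*4) = -709*(-6/7) = 4254/7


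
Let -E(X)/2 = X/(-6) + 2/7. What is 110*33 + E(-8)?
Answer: 76162/21 ≈ 3626.8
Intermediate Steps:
E(X) = -4/7 + X/3 (E(X) = -2*(X/(-6) + 2/7) = -2*(X*(-⅙) + 2*(⅐)) = -2*(-X/6 + 2/7) = -2*(2/7 - X/6) = -4/7 + X/3)
110*33 + E(-8) = 110*33 + (-4/7 + (⅓)*(-8)) = 3630 + (-4/7 - 8/3) = 3630 - 68/21 = 76162/21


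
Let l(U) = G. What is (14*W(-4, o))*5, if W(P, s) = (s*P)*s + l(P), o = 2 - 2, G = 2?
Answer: 140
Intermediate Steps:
l(U) = 2
o = 0
W(P, s) = 2 + P*s² (W(P, s) = (s*P)*s + 2 = (P*s)*s + 2 = P*s² + 2 = 2 + P*s²)
(14*W(-4, o))*5 = (14*(2 - 4*0²))*5 = (14*(2 - 4*0))*5 = (14*(2 + 0))*5 = (14*2)*5 = 28*5 = 140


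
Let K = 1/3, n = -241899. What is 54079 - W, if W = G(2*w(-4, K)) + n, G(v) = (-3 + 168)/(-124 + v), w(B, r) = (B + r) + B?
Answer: 11247209/38 ≈ 2.9598e+5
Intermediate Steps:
K = 1/3 ≈ 0.33333
w(B, r) = r + 2*B
G(v) = 165/(-124 + v)
W = -9192207/38 (W = 165/(-124 + 2*(1/3 + 2*(-4))) - 241899 = 165/(-124 + 2*(1/3 - 8)) - 241899 = 165/(-124 + 2*(-23/3)) - 241899 = 165/(-124 - 46/3) - 241899 = 165/(-418/3) - 241899 = 165*(-3/418) - 241899 = -45/38 - 241899 = -9192207/38 ≈ -2.4190e+5)
54079 - W = 54079 - 1*(-9192207/38) = 54079 + 9192207/38 = 11247209/38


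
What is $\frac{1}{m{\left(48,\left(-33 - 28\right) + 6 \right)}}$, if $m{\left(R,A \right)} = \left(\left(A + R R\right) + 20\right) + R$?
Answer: $\frac{1}{2317} \approx 0.00043159$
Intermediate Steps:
$m{\left(R,A \right)} = 20 + A + R + R^{2}$ ($m{\left(R,A \right)} = \left(\left(A + R^{2}\right) + 20\right) + R = \left(20 + A + R^{2}\right) + R = 20 + A + R + R^{2}$)
$\frac{1}{m{\left(48,\left(-33 - 28\right) + 6 \right)}} = \frac{1}{20 + \left(\left(-33 - 28\right) + 6\right) + 48 + 48^{2}} = \frac{1}{20 + \left(-61 + 6\right) + 48 + 2304} = \frac{1}{20 - 55 + 48 + 2304} = \frac{1}{2317}$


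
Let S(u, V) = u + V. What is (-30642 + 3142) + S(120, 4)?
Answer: -27376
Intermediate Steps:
S(u, V) = V + u
(-30642 + 3142) + S(120, 4) = (-30642 + 3142) + (4 + 120) = -27500 + 124 = -27376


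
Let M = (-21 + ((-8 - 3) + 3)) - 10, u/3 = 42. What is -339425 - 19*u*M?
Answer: -246059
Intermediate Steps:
u = 126 (u = 3*42 = 126)
M = -39 (M = (-21 + (-11 + 3)) - 10 = (-21 - 8) - 10 = -29 - 10 = -39)
-339425 - 19*u*M = -339425 - 19*126*(-39) = -339425 - 2394*(-39) = -339425 - 1*(-93366) = -339425 + 93366 = -246059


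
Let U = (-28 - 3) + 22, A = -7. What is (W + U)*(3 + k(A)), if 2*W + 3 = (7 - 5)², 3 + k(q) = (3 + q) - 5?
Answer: 153/2 ≈ 76.500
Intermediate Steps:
k(q) = -5 + q (k(q) = -3 + ((3 + q) - 5) = -3 + (-2 + q) = -5 + q)
U = -9 (U = -31 + 22 = -9)
W = ½ (W = -3/2 + (7 - 5)²/2 = -3/2 + (½)*2² = -3/2 + (½)*4 = -3/2 + 2 = ½ ≈ 0.50000)
(W + U)*(3 + k(A)) = (½ - 9)*(3 + (-5 - 7)) = -17*(3 - 12)/2 = -17/2*(-9) = 153/2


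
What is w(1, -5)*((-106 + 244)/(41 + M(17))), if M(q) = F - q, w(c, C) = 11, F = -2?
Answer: 69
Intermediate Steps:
M(q) = -2 - q
w(1, -5)*((-106 + 244)/(41 + M(17))) = 11*((-106 + 244)/(41 + (-2 - 1*17))) = 11*(138/(41 + (-2 - 17))) = 11*(138/(41 - 19)) = 11*(138/22) = 11*(138*(1/22)) = 11*(69/11) = 69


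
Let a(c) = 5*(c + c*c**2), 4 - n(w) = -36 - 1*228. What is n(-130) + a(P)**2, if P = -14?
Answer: 190164368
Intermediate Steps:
n(w) = 268 (n(w) = 4 - (-36 - 1*228) = 4 - (-36 - 228) = 4 - 1*(-264) = 4 + 264 = 268)
a(c) = 5*c + 5*c**3 (a(c) = 5*(c + c**3) = 5*c + 5*c**3)
n(-130) + a(P)**2 = 268 + (5*(-14)*(1 + (-14)**2))**2 = 268 + (5*(-14)*(1 + 196))**2 = 268 + (5*(-14)*197)**2 = 268 + (-13790)**2 = 268 + 190164100 = 190164368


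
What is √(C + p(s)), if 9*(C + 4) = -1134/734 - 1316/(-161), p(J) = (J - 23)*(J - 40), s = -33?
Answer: √2619354995791/25323 ≈ 63.912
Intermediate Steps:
p(J) = (-40 + J)*(-23 + J) (p(J) = (-23 + J)*(-40 + J) = (-40 + J)*(-23 + J))
C = -247921/75969 (C = -4 + (-1134/734 - 1316/(-161))/9 = -4 + (-1134*1/734 - 1316*(-1/161))/9 = -4 + (-567/367 + 188/23)/9 = -4 + (⅑)*(55955/8441) = -4 + 55955/75969 = -247921/75969 ≈ -3.2635)
√(C + p(s)) = √(-247921/75969 + (920 + (-33)² - 63*(-33))) = √(-247921/75969 + (920 + 1089 + 2079)) = √(-247921/75969 + 4088) = √(310313351/75969) = √2619354995791/25323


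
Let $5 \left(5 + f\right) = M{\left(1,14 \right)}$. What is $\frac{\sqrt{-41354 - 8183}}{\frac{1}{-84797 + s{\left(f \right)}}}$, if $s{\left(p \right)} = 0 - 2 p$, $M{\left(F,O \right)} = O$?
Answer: $- \frac{423963 i \sqrt{49537}}{5} \approx - 1.8872 \cdot 10^{7} i$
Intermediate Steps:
$f = - \frac{11}{5}$ ($f = -5 + \frac{1}{5} \cdot 14 = -5 + \frac{14}{5} = - \frac{11}{5} \approx -2.2$)
$s{\left(p \right)} = - 2 p$
$\frac{\sqrt{-41354 - 8183}}{\frac{1}{-84797 + s{\left(f \right)}}} = \frac{\sqrt{-41354 - 8183}}{\frac{1}{-84797 - - \frac{22}{5}}} = \frac{\sqrt{-49537}}{\frac{1}{-84797 + \frac{22}{5}}} = \frac{i \sqrt{49537}}{\frac{1}{- \frac{423963}{5}}} = \frac{i \sqrt{49537}}{- \frac{5}{423963}} = i \sqrt{49537} \left(- \frac{423963}{5}\right) = - \frac{423963 i \sqrt{49537}}{5}$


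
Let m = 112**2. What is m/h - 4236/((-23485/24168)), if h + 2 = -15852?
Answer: 811384463776/186165595 ≈ 4358.4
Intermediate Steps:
h = -15854 (h = -2 - 15852 = -15854)
m = 12544
m/h - 4236/((-23485/24168)) = 12544/(-15854) - 4236/((-23485/24168)) = 12544*(-1/15854) - 4236/((-23485*1/24168)) = -6272/7927 - 4236/(-23485/24168) = -6272/7927 - 4236*(-24168/23485) = -6272/7927 + 102375648/23485 = 811384463776/186165595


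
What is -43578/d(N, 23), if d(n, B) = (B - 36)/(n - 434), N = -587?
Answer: -44493138/13 ≈ -3.4225e+6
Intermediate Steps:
d(n, B) = (-36 + B)/(-434 + n)
-43578/d(N, 23) = -43578*(-434 - 587)/(-36 + 23) = -43578/(-13/(-1021)) = -43578/((-1/1021*(-13))) = -43578/13/1021 = -43578*1021/13 = -44493138/13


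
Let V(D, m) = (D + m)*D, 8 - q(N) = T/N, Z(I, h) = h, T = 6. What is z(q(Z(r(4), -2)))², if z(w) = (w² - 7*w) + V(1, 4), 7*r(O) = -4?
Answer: 2401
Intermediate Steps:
r(O) = -4/7 (r(O) = (⅐)*(-4) = -4/7)
q(N) = 8 - 6/N
V(D, m) = D*(D + m)
z(w) = 5 + w² - 7*w (z(w) = (w² - 7*w) + 1*(1 + 4) = (w² - 7*w) + 1*5 = (w² - 7*w) + 5 = 5 + w² - 7*w)
z(q(Z(r(4), -2)))² = (5 + (8 - 6/(-2))² - 7*(8 - 6/(-2)))² = (5 + (8 - 6*(-½))² - 7*(8 - 6*(-½)))² = (5 + (8 + 3)² - 7*(8 + 3))² = (5 + 11² - 7*11)² = (5 + 121 - 77)² = 49² = 2401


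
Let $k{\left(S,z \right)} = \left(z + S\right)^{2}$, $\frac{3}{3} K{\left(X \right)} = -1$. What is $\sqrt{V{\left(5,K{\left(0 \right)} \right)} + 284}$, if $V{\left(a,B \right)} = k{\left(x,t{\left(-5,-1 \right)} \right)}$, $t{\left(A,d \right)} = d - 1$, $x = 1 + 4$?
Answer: $\sqrt{293} \approx 17.117$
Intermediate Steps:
$x = 5$
$K{\left(X \right)} = -1$
$t{\left(A,d \right)} = -1 + d$
$k{\left(S,z \right)} = \left(S + z\right)^{2}$
$V{\left(a,B \right)} = 9$ ($V{\left(a,B \right)} = \left(5 - 2\right)^{2} = 3^{2} = 9$)
$\sqrt{V{\left(5,K{\left(0 \right)} \right)} + 284} = \sqrt{9 + 284} = \sqrt{293}$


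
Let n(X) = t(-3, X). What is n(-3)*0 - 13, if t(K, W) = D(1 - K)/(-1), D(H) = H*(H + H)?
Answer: -13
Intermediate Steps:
D(H) = 2*H² (D(H) = H*(2*H) = 2*H²)
t(K, W) = -2*(1 - K)² (t(K, W) = (2*(1 - K)²)/(-1) = (2*(1 - K)²)*(-1) = -2*(1 - K)²)
n(X) = -32 (n(X) = -2*(-1 - 3)² = -2*(-4)² = -2*16 = -32)
n(-3)*0 - 13 = -32*0 - 13 = 0 - 13 = -13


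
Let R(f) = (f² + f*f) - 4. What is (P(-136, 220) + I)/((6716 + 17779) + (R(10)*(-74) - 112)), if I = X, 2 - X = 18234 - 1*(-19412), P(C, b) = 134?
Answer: -37510/9879 ≈ -3.7969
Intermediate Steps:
X = -37644 (X = 2 - (18234 - 1*(-19412)) = 2 - (18234 + 19412) = 2 - 1*37646 = 2 - 37646 = -37644)
R(f) = -4 + 2*f² (R(f) = (f² + f²) - 4 = 2*f² - 4 = -4 + 2*f²)
I = -37644
(P(-136, 220) + I)/((6716 + 17779) + (R(10)*(-74) - 112)) = (134 - 37644)/((6716 + 17779) + ((-4 + 2*10²)*(-74) - 112)) = -37510/(24495 + ((-4 + 2*100)*(-74) - 112)) = -37510/(24495 + ((-4 + 200)*(-74) - 112)) = -37510/(24495 + (196*(-74) - 112)) = -37510/(24495 + (-14504 - 112)) = -37510/(24495 - 14616) = -37510/9879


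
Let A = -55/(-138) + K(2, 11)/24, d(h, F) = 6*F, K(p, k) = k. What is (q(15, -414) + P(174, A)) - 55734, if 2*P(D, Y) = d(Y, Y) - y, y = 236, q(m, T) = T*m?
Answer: -11418935/184 ≈ -62059.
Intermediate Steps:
A = 473/552 (A = -55/(-138) + 11/24 = -55*(-1/138) + 11*(1/24) = 55/138 + 11/24 = 473/552 ≈ 0.85688)
P(D, Y) = -118 + 3*Y (P(D, Y) = (6*Y - 1*236)/2 = (6*Y - 236)/2 = (-236 + 6*Y)/2 = -118 + 3*Y)
(q(15, -414) + P(174, A)) - 55734 = (-414*15 + (-118 + 3*(473/552))) - 55734 = (-6210 + (-118 + 473/184)) - 55734 = (-6210 - 21239/184) - 55734 = -1163879/184 - 55734 = -11418935/184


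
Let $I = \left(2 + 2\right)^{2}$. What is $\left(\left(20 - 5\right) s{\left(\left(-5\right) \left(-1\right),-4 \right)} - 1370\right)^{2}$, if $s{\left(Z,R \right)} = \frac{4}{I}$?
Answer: $\frac{29866225}{16} \approx 1.8666 \cdot 10^{6}$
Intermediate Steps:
$I = 16$ ($I = 4^{2} = 16$)
$s{\left(Z,R \right)} = \frac{1}{4}$ ($s{\left(Z,R \right)} = \frac{4}{16} = 4 \cdot \frac{1}{16} = \frac{1}{4}$)
$\left(\left(20 - 5\right) s{\left(\left(-5\right) \left(-1\right),-4 \right)} - 1370\right)^{2} = \left(\left(20 - 5\right) \frac{1}{4} - 1370\right)^{2} = \left(15 \cdot \frac{1}{4} - 1370\right)^{2} = \left(\frac{15}{4} - 1370\right)^{2} = \left(- \frac{5465}{4}\right)^{2} = \frac{29866225}{16}$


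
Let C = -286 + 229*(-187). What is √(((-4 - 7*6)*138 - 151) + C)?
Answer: 6*I*√1378 ≈ 222.73*I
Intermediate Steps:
C = -43109 (C = -286 - 42823 = -43109)
√(((-4 - 7*6)*138 - 151) + C) = √(((-4 - 7*6)*138 - 151) - 43109) = √(((-4 - 42)*138 - 151) - 43109) = √((-46*138 - 151) - 43109) = √((-6348 - 151) - 43109) = √(-6499 - 43109) = √(-49608) = 6*I*√1378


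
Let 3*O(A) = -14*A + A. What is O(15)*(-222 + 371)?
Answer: -9685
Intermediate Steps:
O(A) = -13*A/3 (O(A) = (-14*A + A)/3 = (-13*A)/3 = -13*A/3)
O(15)*(-222 + 371) = (-13/3*15)*(-222 + 371) = -65*149 = -9685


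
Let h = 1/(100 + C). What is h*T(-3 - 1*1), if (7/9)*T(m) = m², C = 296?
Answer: 4/77 ≈ 0.051948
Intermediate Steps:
T(m) = 9*m²/7
h = 1/396 (h = 1/(100 + 296) = 1/396 ≈ 0.0025253)
h*T(-3 - 1*1) = (9*(-3 - 1*1)²/7)/396 = (9*(-3 - 1)²/7)/396 = ((9/7)*(-4)²)/396 = ((9/7)*16)/396 = (1/396)*(144/7) = 4/77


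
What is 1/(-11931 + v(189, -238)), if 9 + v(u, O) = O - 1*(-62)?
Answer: -1/12116 ≈ -8.2535e-5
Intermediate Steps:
v(u, O) = 53 + O (v(u, O) = -9 + (O - 1*(-62)) = -9 + (O + 62) = -9 + (62 + O) = 53 + O)
1/(-11931 + v(189, -238)) = 1/(-11931 + (53 - 238)) = 1/(-11931 - 185) = 1/(-12116) = -1/12116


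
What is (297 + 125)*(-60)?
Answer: -25320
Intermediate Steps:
(297 + 125)*(-60) = 422*(-60) = -25320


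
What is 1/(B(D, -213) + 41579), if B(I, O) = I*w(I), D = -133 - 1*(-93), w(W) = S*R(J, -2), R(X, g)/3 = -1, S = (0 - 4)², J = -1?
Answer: 1/43499 ≈ 2.2989e-5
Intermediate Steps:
S = 16 (S = (-4)² = 16)
R(X, g) = -3 (R(X, g) = 3*(-1) = -3)
w(W) = -48 (w(W) = 16*(-3) = -48)
D = -40 (D = -133 + 93 = -40)
B(I, O) = -48*I (B(I, O) = I*(-48) = -48*I)
1/(B(D, -213) + 41579) = 1/(-48*(-40) + 41579) = 1/(1920 + 41579) = 1/43499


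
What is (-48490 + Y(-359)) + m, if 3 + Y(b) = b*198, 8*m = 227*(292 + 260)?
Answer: -103912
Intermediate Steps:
m = 15663 (m = (227*(292 + 260))/8 = (227*552)/8 = (⅛)*125304 = 15663)
Y(b) = -3 + 198*b (Y(b) = -3 + b*198 = -3 + 198*b)
(-48490 + Y(-359)) + m = (-48490 + (-3 + 198*(-359))) + 15663 = (-48490 + (-3 - 71082)) + 15663 = (-48490 - 71085) + 15663 = -119575 + 15663 = -103912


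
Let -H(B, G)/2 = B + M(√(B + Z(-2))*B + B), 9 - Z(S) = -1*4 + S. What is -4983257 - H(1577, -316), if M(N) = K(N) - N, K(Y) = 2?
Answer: -4983253 - 6308*√398 ≈ -5.1091e+6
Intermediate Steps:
Z(S) = 13 - S (Z(S) = 9 - (-1*4 + S) = 9 - (-4 + S) = 9 + (4 - S) = 13 - S)
M(N) = 2 - N
H(B, G) = -4 + 2*B*√(15 + B) (H(B, G) = -2*(B + (2 - (√(B + (13 - 1*(-2)))*B + B))) = -2*(B + (2 - (√(B + (13 + 2))*B + B))) = -2*(B + (2 - (√(B + 15)*B + B))) = -2*(B + (2 - (√(15 + B)*B + B))) = -2*(B + (2 - (B*√(15 + B) + B))) = -2*(B + (2 - (B + B*√(15 + B)))) = -2*(B + (2 + (-B - B*√(15 + B)))) = -2*(B + (2 - B - B*√(15 + B))) = -2*(2 - B*√(15 + B)) = -4 + 2*B*√(15 + B))
-4983257 - H(1577, -316) = -4983257 - (-4 + 2*1577*√(15 + 1577)) = -4983257 - (-4 + 2*1577*√1592) = -4983257 - (-4 + 2*1577*(2*√398)) = -4983257 - (-4 + 6308*√398) = -4983257 + (4 - 6308*√398) = -4983253 - 6308*√398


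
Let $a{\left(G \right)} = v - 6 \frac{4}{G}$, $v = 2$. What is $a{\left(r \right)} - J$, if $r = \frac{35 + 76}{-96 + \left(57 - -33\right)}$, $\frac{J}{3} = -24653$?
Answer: $\frac{2736605}{37} \approx 73962.0$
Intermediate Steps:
$J = -73959$ ($J = 3 \left(-24653\right) = -73959$)
$r = - \frac{37}{2}$ ($r = \frac{111}{-96 + \left(57 + 33\right)} = \frac{111}{-96 + 90} = \frac{111}{-6} = 111 \left(- \frac{1}{6}\right) = - \frac{37}{2} \approx -18.5$)
$a{\left(G \right)} = 2 - \frac{24}{G}$ ($a{\left(G \right)} = 2 - 6 \frac{4}{G} = 2 - \frac{24}{G}$)
$a{\left(r \right)} - J = \left(2 - \frac{24}{- \frac{37}{2}}\right) - -73959 = \left(2 - - \frac{48}{37}\right) + 73959 = \left(2 + \frac{48}{37}\right) + 73959 = \frac{122}{37} + 73959 = \frac{2736605}{37}$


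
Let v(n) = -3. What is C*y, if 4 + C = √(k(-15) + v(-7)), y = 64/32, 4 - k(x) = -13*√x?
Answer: -8 + 2*√(1 + 13*I*√15) ≈ 2.135 + 9.9357*I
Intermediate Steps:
k(x) = 4 + 13*√x (k(x) = 4 - (-13)*√x = 4 + 13*√x)
y = 2 (y = 64*(1/32) = 2)
C = -4 + √(1 + 13*I*√15) (C = -4 + √((4 + 13*√(-15)) - 3) = -4 + √((4 + 13*(I*√15)) - 3) = -4 + √((4 + 13*I*√15) - 3) = -4 + √(1 + 13*I*√15) ≈ 1.0675 + 4.9678*I)
C*y = (-4 + √(1 + 13*I*√15))*2 = -8 + 2*√(1 + 13*I*√15)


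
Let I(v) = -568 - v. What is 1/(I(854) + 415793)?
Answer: 1/414371 ≈ 2.4133e-6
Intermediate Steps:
1/(I(854) + 415793) = 1/((-568 - 1*854) + 415793) = 1/((-568 - 854) + 415793) = 1/(-1422 + 415793) = 1/414371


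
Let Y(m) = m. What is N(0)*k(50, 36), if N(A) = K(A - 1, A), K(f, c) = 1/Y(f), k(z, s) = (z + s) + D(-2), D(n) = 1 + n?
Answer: -85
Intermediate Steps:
k(z, s) = -1 + s + z (k(z, s) = (z + s) + (1 - 2) = (s + z) - 1 = -1 + s + z)
K(f, c) = 1/f
N(A) = 1/(-1 + A) (N(A) = 1/(A - 1) = 1/(-1 + A))
N(0)*k(50, 36) = (-1 + 36 + 50)/(-1 + 0) = 85/(-1) = -1*85 = -85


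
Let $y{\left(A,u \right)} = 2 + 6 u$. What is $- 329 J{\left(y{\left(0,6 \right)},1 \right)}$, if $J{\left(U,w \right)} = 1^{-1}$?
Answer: $-329$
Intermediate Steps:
$J{\left(U,w \right)} = 1$
$- 329 J{\left(y{\left(0,6 \right)},1 \right)} = \left(-329\right) 1 = -329$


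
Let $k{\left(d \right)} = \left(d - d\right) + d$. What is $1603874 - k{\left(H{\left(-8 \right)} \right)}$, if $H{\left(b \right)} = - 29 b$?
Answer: $1603642$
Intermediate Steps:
$k{\left(d \right)} = d$ ($k{\left(d \right)} = 0 + d = d$)
$1603874 - k{\left(H{\left(-8 \right)} \right)} = 1603874 - \left(-29\right) \left(-8\right) = 1603874 - 232 = 1603642$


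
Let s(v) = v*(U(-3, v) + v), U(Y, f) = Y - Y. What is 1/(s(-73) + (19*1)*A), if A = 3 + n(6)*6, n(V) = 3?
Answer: 1/5728 ≈ 0.00017458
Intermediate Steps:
U(Y, f) = 0
s(v) = v² (s(v) = v*(0 + v) = v*v = v²)
A = 21 (A = 3 + 3*6 = 3 + 18 = 21)
1/(s(-73) + (19*1)*A) = 1/((-73)² + (19*1)*21) = 1/(5329 + 19*21) = 1/(5329 + 399) = 1/5728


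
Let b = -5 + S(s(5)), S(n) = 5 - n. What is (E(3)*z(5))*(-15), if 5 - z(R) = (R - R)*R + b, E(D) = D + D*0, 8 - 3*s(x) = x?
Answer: -270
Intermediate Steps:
s(x) = 8/3 - x/3
b = -1 (b = -5 + (5 - (8/3 - 1/3*5)) = -5 + (5 - (8/3 - 5/3)) = -5 + (5 - 1*1) = -5 + (5 - 1) = -5 + 4 = -1)
E(D) = D (E(D) = D + 0 = D)
z(R) = 6 (z(R) = 5 - ((R - R)*R - 1) = 5 - (0*R - 1) = 5 - (0 - 1) = 5 - 1*(-1) = 5 + 1 = 6)
(E(3)*z(5))*(-15) = (3*6)*(-15) = 18*(-15) = -270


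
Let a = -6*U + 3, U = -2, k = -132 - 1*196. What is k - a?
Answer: -343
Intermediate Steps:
k = -328 (k = -132 - 196 = -328)
a = 15 (a = -6*(-2) + 3 = 12 + 3 = 15)
k - a = -328 - 1*15 = -328 - 15 = -343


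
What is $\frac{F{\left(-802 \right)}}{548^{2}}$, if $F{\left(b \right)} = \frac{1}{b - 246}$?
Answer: $- \frac{1}{314718592} \approx -3.1774 \cdot 10^{-9}$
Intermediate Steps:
$F{\left(b \right)} = \frac{1}{-246 + b}$
$\frac{F{\left(-802 \right)}}{548^{2}} = \frac{1}{\left(-246 - 802\right) 548^{2}} = \frac{1}{\left(-1048\right) 300304} = \left(- \frac{1}{1048}\right) \frac{1}{300304} = - \frac{1}{314718592}$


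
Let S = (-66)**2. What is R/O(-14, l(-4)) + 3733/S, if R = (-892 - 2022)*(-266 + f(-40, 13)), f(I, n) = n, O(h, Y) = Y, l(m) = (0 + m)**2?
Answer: 401435735/8712 ≈ 46079.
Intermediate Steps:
l(m) = m**2
S = 4356
R = 737242 (R = (-892 - 2022)*(-266 + 13) = -2914*(-253) = 737242)
R/O(-14, l(-4)) + 3733/S = 737242/((-4)**2) + 3733/4356 = 737242/16 + 3733*(1/4356) = 737242*(1/16) + 3733/4356 = 368621/8 + 3733/4356 = 401435735/8712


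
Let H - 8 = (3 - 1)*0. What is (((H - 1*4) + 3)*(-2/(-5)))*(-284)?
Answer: -3976/5 ≈ -795.20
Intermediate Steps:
H = 8 (H = 8 + (3 - 1)*0 = 8 + 2*0 = 8 + 0 = 8)
(((H - 1*4) + 3)*(-2/(-5)))*(-284) = (((8 - 1*4) + 3)*(-2/(-5)))*(-284) = (((8 - 4) + 3)*(-2*(-1/5)))*(-284) = ((4 + 3)*(2/5))*(-284) = (7*(2/5))*(-284) = (14/5)*(-284) = -3976/5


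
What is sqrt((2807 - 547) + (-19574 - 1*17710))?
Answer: 4*I*sqrt(2189) ≈ 187.15*I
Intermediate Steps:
sqrt((2807 - 547) + (-19574 - 1*17710)) = sqrt(2260 + (-19574 - 17710)) = sqrt(2260 - 37284) = sqrt(-35024) = 4*I*sqrt(2189)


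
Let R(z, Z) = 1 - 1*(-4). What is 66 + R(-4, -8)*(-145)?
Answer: -659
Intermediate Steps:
R(z, Z) = 5 (R(z, Z) = 1 + 4 = 5)
66 + R(-4, -8)*(-145) = 66 + 5*(-145) = 66 - 725 = -659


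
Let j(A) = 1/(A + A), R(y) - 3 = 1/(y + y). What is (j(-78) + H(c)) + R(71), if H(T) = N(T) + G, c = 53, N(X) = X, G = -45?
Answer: 121843/11076 ≈ 11.001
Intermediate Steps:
R(y) = 3 + 1/(2*y) (R(y) = 3 + 1/(y + y) = 3 + 1/(2*y))
H(T) = -45 + T (H(T) = T - 45 = -45 + T)
j(A) = 1/(2*A)
(j(-78) + H(c)) + R(71) = ((1/2)/(-78) + (-45 + 53)) + (3 + (1/2)/71) = ((1/2)*(-1/78) + 8) + (3 + (1/2)*(1/71)) = (-1/156 + 8) + (3 + 1/142) = 1247/156 + 427/142 = 121843/11076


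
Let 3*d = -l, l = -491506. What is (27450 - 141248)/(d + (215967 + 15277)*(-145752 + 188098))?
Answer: -170697/14688633389 ≈ -1.1621e-5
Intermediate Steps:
d = 491506/3 (d = (-1*(-491506))/3 = (⅓)*491506 = 491506/3 ≈ 1.6384e+5)
(27450 - 141248)/(d + (215967 + 15277)*(-145752 + 188098)) = (27450 - 141248)/(491506/3 + (215967 + 15277)*(-145752 + 188098)) = -113798/(491506/3 + 231244*42346) = -113798/(491506/3 + 9792258424) = -113798/29377266778/3 = -113798*3/29377266778 = -170697/14688633389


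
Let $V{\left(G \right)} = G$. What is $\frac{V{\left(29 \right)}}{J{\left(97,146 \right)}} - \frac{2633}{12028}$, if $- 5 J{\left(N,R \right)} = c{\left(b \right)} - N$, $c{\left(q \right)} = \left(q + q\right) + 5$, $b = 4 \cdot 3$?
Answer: $\frac{195627}{102238} \approx 1.9134$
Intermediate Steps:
$b = 12$
$c{\left(q \right)} = 5 + 2 q$ ($c{\left(q \right)} = 2 q + 5 = 5 + 2 q$)
$J{\left(N,R \right)} = - \frac{29}{5} + \frac{N}{5}$ ($J{\left(N,R \right)} = - \frac{\left(5 + 2 \cdot 12\right) - N}{5} = - \frac{\left(5 + 24\right) - N}{5} = - \frac{29 - N}{5} = - \frac{29}{5} + \frac{N}{5}$)
$\frac{V{\left(29 \right)}}{J{\left(97,146 \right)}} - \frac{2633}{12028} = \frac{29}{- \frac{29}{5} + \frac{1}{5} \cdot 97} - \frac{2633}{12028} = \frac{29}{- \frac{29}{5} + \frac{97}{5}} - \frac{2633}{12028} = \frac{29}{\frac{68}{5}} - \frac{2633}{12028} = 29 \cdot \frac{5}{68} - \frac{2633}{12028} = \frac{145}{68} - \frac{2633}{12028} = \frac{195627}{102238}$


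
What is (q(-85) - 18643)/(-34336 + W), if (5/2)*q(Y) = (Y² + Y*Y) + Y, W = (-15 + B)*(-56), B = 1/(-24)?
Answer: 38691/100481 ≈ 0.38506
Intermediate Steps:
B = -1/24 ≈ -0.041667
W = 2527/3 (W = (-15 - 1/24)*(-56) = -361/24*(-56) = 2527/3 ≈ 842.33)
q(Y) = 2*Y/5 + 4*Y²/5 (q(Y) = 2*((Y² + Y*Y) + Y)/5 = 2*((Y² + Y²) + Y)/5 = 2*(2*Y² + Y)/5 = 2*(Y + 2*Y²)/5 = 2*Y/5 + 4*Y²/5)
(q(-85) - 18643)/(-34336 + W) = ((⅖)*(-85)*(1 + 2*(-85)) - 18643)/(-34336 + 2527/3) = ((⅖)*(-85)*(1 - 170) - 18643)/(-100481/3) = ((⅖)*(-85)*(-169) - 18643)*(-3/100481) = (5746 - 18643)*(-3/100481) = -12897*(-3/100481) = 38691/100481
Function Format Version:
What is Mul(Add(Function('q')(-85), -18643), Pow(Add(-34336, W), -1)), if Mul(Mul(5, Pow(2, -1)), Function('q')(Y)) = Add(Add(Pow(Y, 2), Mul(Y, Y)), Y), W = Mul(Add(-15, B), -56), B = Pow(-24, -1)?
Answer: Rational(38691, 100481) ≈ 0.38506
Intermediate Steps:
B = Rational(-1, 24) ≈ -0.041667
W = Rational(2527, 3) (W = Mul(Add(-15, Rational(-1, 24)), -56) = Mul(Rational(-361, 24), -56) = Rational(2527, 3) ≈ 842.33)
Function('q')(Y) = Add(Mul(Rational(2, 5), Y), Mul(Rational(4, 5), Pow(Y, 2))) (Function('q')(Y) = Mul(Rational(2, 5), Add(Add(Pow(Y, 2), Mul(Y, Y)), Y)) = Mul(Rational(2, 5), Add(Add(Pow(Y, 2), Pow(Y, 2)), Y)) = Mul(Rational(2, 5), Add(Mul(2, Pow(Y, 2)), Y)) = Mul(Rational(2, 5), Add(Y, Mul(2, Pow(Y, 2)))) = Add(Mul(Rational(2, 5), Y), Mul(Rational(4, 5), Pow(Y, 2))))
Mul(Add(Function('q')(-85), -18643), Pow(Add(-34336, W), -1)) = Mul(Add(Mul(Rational(2, 5), -85, Add(1, Mul(2, -85))), -18643), Pow(Add(-34336, Rational(2527, 3)), -1)) = Mul(Add(Mul(Rational(2, 5), -85, Add(1, -170)), -18643), Pow(Rational(-100481, 3), -1)) = Mul(Add(Mul(Rational(2, 5), -85, -169), -18643), Rational(-3, 100481)) = Mul(Add(5746, -18643), Rational(-3, 100481)) = Mul(-12897, Rational(-3, 100481)) = Rational(38691, 100481)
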